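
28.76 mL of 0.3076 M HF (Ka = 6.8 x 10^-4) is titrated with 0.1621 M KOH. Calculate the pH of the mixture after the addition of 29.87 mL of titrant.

3.25

Initial n(HF) = 0.3076 x 0.02876 = 0.008847 mol.
n(KOH) added = 0.1621 x 0.02987 = 0.004842 mol, converting that many moles of HF to F-.
Remaining n(HF) = 0.004005 mol; n(F-) = 0.004842 mol.
By Henderson-Hasselbalch, pH = pKa + log([A^-]/[HA]) = 3.17 + log(0.004842/0.004005) = 3.17 + (+0.08) = 3.25.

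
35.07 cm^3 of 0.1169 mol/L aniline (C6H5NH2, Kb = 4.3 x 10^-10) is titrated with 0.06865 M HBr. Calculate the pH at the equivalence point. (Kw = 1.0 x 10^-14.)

3.00

n(C6H5NH2) = 0.1169 x 0.03507 = 0.004100 mol; V(HBr) at equivalence = 0.004100/0.06865 = 0.05972 L.
At equivalence the base is fully converted to C6H5NH3+; total volume = 0.09479 L, so [C6H5NH3+] = 0.004100/0.09479 = 0.04325 M.
Ka(C6H5NH3+) = Kw/Kb = 1.0e-14 / 4.3 x 10^-10 = 2.33e-5.
[H^+] = sqrt(Ka x [C6H5NH3+]) = sqrt(2.33e-5 x 0.04325) = 0.00100 M.
pH = -log(0.00100) = 3.00.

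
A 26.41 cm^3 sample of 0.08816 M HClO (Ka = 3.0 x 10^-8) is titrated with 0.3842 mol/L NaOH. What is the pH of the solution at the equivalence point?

n(HClO) = 0.08816 x 0.02641 = 0.002328 mol; V(NaOH) at equivalence = 0.002328/0.3842 = 0.006060 L.
At equivalence all the acid is converted to ClO-; total volume = 0.02641 + 0.006060 = 0.03247 L, so [ClO-] = 0.002328/0.03247 = 0.07171 M.
Kb = Kw/Ka = 1.0e-14 / 3.0 x 10^-8 = 3.33e-7.
[OH^-] = sqrt(Kb x [ClO-]) = sqrt(3.33e-7 x 0.07171) = 0.000155 M.
pOH = 3.81, so pH = 14.00 - 3.81 = 10.19.

10.19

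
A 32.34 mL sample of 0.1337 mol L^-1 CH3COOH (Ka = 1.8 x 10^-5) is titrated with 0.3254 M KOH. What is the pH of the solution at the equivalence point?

n(CH3COOH) = 0.1337 x 0.03234 = 0.004324 mol; V(KOH) at equivalence = 0.004324/0.3254 = 0.01329 L.
At equivalence all the acid is converted to CH3COO-; total volume = 0.03234 + 0.01329 = 0.04563 L, so [CH3COO-] = 0.004324/0.04563 = 0.09476 M.
Kb = Kw/Ka = 1.0e-14 / 1.8 x 10^-5 = 5.56e-10.
[OH^-] = sqrt(Kb x [CH3COO-]) = sqrt(5.56e-10 x 0.09476) = 7.26e-6 M.
pOH = 5.14, so pH = 14.00 - 5.14 = 8.86.

8.86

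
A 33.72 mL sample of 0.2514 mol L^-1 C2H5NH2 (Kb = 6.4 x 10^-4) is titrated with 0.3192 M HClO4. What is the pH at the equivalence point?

n(C2H5NH2) = 0.2514 x 0.03372 = 0.008477 mol; V(HClO4) at equivalence = 0.008477/0.3192 = 0.02656 L.
At equivalence the base is fully converted to C2H5NH3+; total volume = 0.06028 L, so [C2H5NH3+] = 0.008477/0.06028 = 0.1406 M.
Ka(C2H5NH3+) = Kw/Kb = 1.0e-14 / 6.4 x 10^-4 = 1.56e-11.
[H^+] = sqrt(Ka x [C2H5NH3+]) = sqrt(1.56e-11 x 0.1406) = 1.48e-6 M.
pH = -log(1.48e-6) = 5.83.

5.83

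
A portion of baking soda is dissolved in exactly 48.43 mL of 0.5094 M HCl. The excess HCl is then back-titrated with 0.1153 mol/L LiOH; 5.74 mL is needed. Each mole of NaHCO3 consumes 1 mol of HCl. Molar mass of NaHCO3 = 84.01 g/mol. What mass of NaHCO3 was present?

Total n(HCl) added = 0.5094 x 0.04843 = 0.02467 mol.
n(LiOH) used = 0.1153 x 0.005740 = 0.0006618 mol, which equals the excess n(HCl).
So n(HCl) consumed by the sample = 0.02467 - 0.0006618 = 0.02401 mol.
n(NaHCO3) = 0.02401 / 1 = 0.02401 mol.
mass = 0.02401 mol x 84.01 g/mol = 2.02 g.

2.02 g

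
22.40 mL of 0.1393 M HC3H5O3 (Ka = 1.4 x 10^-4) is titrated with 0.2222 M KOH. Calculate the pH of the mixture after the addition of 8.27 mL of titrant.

4.01

Initial n(HC3H5O3) = 0.1393 x 0.02240 = 0.003120 mol.
n(KOH) added = 0.2222 x 0.008270 = 0.001838 mol, converting that many moles of HC3H5O3 to C3H5O3-.
Remaining n(HC3H5O3) = 0.001283 mol; n(C3H5O3-) = 0.001838 mol.
By Henderson-Hasselbalch, pH = pKa + log([A^-]/[HA]) = 3.85 + log(0.001838/0.001283) = 3.85 + (+0.16) = 4.01.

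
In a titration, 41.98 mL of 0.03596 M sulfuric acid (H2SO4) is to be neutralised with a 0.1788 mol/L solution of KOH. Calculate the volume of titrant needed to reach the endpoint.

16.9 mL

n(H2SO4) = 0.03596 mol/L x 0.04198 L = 0.001510 mol.
The neutralisation is 1 H2SO4 : 2 KOH, so n(KOH) = 0.001510 x 2/1 = 0.003019 mol.
V(KOH) = 0.003019 / 0.1788 = 0.01689 L = 16.9 mL.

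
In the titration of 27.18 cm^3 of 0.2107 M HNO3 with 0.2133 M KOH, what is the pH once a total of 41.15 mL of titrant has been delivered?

n(acid) = 0.2107 x 0.02718 = 0.005727 mol; n(KOH) added = 0.2133 x 0.04115 = 0.008777 mol.
Base is in excess by 0.008777 - 0.005727 = 0.003050 mol in a total volume of 0.06833 L.
[OH^-] = 0.003050/0.06833 = 0.04464 M, so pOH = 1.35 and pH = 14.00 - 1.35 = 12.65.

12.65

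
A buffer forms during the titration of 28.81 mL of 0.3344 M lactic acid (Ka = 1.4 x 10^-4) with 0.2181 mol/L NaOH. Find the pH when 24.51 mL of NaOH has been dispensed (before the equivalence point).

3.95

Initial n(HC3H5O3) = 0.3344 x 0.02881 = 0.009634 mol.
n(NaOH) added = 0.2181 x 0.02451 = 0.005346 mol, converting that many moles of HC3H5O3 to C3H5O3-.
Remaining n(HC3H5O3) = 0.004288 mol; n(C3H5O3-) = 0.005346 mol.
By Henderson-Hasselbalch, pH = pKa + log([A^-]/[HA]) = 3.85 + log(0.005346/0.004288) = 3.85 + (+0.10) = 3.95.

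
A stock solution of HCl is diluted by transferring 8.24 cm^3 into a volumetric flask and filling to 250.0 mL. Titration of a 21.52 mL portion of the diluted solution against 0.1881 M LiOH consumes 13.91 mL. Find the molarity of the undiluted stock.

n(LiOH) = 0.1881 x 0.01391 = 0.002616 mol.
n(HCl) in the aliquot = 0.002616 mol.
[diluted HCl] = 0.002616 / 0.02152 = 0.1216 M.
Dilution factor = 250.0/8.240 = 30.34, so [stock] = 0.1216 x 30.34 = 3.69 M.

3.69 M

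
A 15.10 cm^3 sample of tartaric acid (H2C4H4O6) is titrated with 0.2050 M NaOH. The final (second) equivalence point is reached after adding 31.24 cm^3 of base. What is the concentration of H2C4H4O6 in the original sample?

n(NaOH) = 0.2050 x 0.03124 = 0.006404 mol.
At the final (second) equivalence point, 2 mol OH^- react per mol H2C4H4O6, so n(H2C4H4O6) = 0.006404 / 2 = 0.003202 mol.
[H2C4H4O6] = 0.003202 / 0.01510 L = 0.212 M.

0.212 M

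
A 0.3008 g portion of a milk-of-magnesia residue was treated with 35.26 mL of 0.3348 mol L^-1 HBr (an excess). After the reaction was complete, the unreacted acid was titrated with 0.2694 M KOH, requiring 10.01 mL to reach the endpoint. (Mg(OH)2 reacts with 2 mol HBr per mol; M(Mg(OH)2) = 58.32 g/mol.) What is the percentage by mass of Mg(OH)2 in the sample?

Total n(HBr) added = 0.3348 x 0.03526 = 0.01181 mol.
n(KOH) used = 0.2694 x 0.01001 = 0.002697 mol, which equals the excess n(HBr).
So n(HBr) consumed by the sample = 0.01181 - 0.002697 = 0.009108 mol.
n(Mg(OH)2) = 0.009108 / 2 = 0.004554 mol.
mass Mg(OH)2 = 0.004554 x 58.32 = 0.2656 g, so %Mg(OH)2 = 0.2656/0.3008 x 100 = 88.3%.

88.3%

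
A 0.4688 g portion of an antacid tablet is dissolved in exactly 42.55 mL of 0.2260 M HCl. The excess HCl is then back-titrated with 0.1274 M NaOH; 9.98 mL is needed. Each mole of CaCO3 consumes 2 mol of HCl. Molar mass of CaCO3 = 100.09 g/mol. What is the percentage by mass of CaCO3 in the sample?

89.1%

Total n(HCl) added = 0.2260 x 0.04255 = 0.009616 mol.
n(NaOH) used = 0.1274 x 0.009980 = 0.001271 mol, which equals the excess n(HCl).
So n(HCl) consumed by the sample = 0.009616 - 0.001271 = 0.008345 mol.
n(CaCO3) = 0.008345 / 2 = 0.004172 mol.
mass CaCO3 = 0.004172 x 100.09 = 0.4176 g, so %CaCO3 = 0.4176/0.4688 x 100 = 89.1%.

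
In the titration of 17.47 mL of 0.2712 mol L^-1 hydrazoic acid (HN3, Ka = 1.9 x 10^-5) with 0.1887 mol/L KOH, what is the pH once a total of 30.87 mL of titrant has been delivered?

n(acid) = 0.2712 x 0.01747 = 0.004738 mol; n(KOH) added = 0.1887 x 0.03087 = 0.005825 mol.
Base is in excess by 0.005825 - 0.004738 = 0.001087 mol in a total volume of 0.04834 L.
[OH^-] = 0.001087/0.04834 = 0.02249 M, so pOH = 1.65 and pH = 14.00 - 1.65 = 12.35.

12.35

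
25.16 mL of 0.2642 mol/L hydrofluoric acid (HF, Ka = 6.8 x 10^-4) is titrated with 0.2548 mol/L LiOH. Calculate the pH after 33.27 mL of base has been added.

12.50

n(acid) = 0.2642 x 0.02516 = 0.006647 mol; n(LiOH) added = 0.2548 x 0.03327 = 0.008477 mol.
Base is in excess by 0.008477 - 0.006647 = 0.001830 mol in a total volume of 0.05843 L.
[OH^-] = 0.001830/0.05843 = 0.03132 M, so pOH = 1.50 and pH = 14.00 - 1.50 = 12.50.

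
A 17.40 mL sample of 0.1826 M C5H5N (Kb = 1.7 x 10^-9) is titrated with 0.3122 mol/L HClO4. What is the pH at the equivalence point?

n(C5H5N) = 0.1826 x 0.01740 = 0.003177 mol; V(HClO4) at equivalence = 0.003177/0.3122 = 0.01018 L.
At equivalence the base is fully converted to C5H5NH+; total volume = 0.02758 L, so [C5H5NH+] = 0.003177/0.02758 = 0.1152 M.
Ka(C5H5NH+) = Kw/Kb = 1.0e-14 / 1.7 x 10^-9 = 5.88e-6.
[H^+] = sqrt(Ka x [C5H5NH+]) = sqrt(5.88e-6 x 0.1152) = 0.000823 M.
pH = -log(0.000823) = 3.08.

3.08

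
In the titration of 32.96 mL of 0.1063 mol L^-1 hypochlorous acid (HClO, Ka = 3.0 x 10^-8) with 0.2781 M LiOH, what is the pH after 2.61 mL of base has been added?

Initial n(HClO) = 0.1063 x 0.03296 = 0.003504 mol.
n(LiOH) added = 0.2781 x 0.002610 = 0.0007258 mol, converting that many moles of HClO to ClO-.
Remaining n(HClO) = 0.002778 mol; n(ClO-) = 0.0007258 mol.
By Henderson-Hasselbalch, pH = pKa + log([A^-]/[HA]) = 7.52 + log(0.0007258/0.002778) = 7.52 + (-0.58) = 6.94.

6.94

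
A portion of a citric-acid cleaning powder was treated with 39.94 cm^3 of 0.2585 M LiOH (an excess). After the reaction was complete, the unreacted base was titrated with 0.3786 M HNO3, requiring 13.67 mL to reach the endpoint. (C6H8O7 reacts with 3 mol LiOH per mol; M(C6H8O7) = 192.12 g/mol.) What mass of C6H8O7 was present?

Total n(LiOH) added = 0.2585 x 0.03994 = 0.01032 mol.
n(HNO3) used = 0.3786 x 0.01367 = 0.005175 mol, which equals the excess n(LiOH).
So n(LiOH) consumed by the sample = 0.01032 - 0.005175 = 0.005149 mol.
n(C6H8O7) = 0.005149 / 3 = 0.001716 mol.
mass = 0.001716 mol x 192.12 g/mol = 0.330 g.

0.330 g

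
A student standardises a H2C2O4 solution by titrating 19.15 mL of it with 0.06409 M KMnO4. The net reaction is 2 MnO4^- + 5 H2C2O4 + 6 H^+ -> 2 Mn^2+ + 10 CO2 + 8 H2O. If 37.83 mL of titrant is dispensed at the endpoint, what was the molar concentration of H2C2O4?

0.317 M

n(KMnO4) = 0.06409 x 0.03783 = 0.002425 mol.
From the balanced equation, 2 mol KMnO4 reacts with 5 mol H2C2O4, so n(H2C2O4) = 0.002425 x 5/2 = 0.006061 mol.
[H2C2O4] = 0.006061 / 0.01915 L = 0.317 M.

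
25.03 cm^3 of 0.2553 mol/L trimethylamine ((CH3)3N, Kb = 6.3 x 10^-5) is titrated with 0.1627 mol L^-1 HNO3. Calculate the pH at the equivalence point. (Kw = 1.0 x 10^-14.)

n((CH3)3N) = 0.2553 x 0.02503 = 0.006390 mol; V(HNO3) at equivalence = 0.006390/0.1627 = 0.03928 L.
At equivalence the base is fully converted to (CH3)3NH+; total volume = 0.06431 L, so [(CH3)3NH+] = 0.006390/0.06431 = 0.09937 M.
Ka((CH3)3NH+) = Kw/Kb = 1.0e-14 / 6.3 x 10^-5 = 1.59e-10.
[H^+] = sqrt(Ka x [(CH3)3NH+]) = sqrt(1.59e-10 x 0.09937) = 3.97e-6 M.
pH = -log(3.97e-6) = 5.40.

5.40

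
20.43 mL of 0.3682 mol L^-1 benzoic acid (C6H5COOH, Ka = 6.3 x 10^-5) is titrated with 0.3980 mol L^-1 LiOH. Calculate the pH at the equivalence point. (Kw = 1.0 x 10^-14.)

n(C6H5COOH) = 0.3682 x 0.02043 = 0.007522 mol; V(LiOH) at equivalence = 0.007522/0.3980 = 0.01890 L.
At equivalence all the acid is converted to C6H5COO-; total volume = 0.02043 + 0.01890 = 0.03933 L, so [C6H5COO-] = 0.007522/0.03933 = 0.1913 M.
Kb = Kw/Ka = 1.0e-14 / 6.3 x 10^-5 = 1.59e-10.
[OH^-] = sqrt(Kb x [C6H5COO-]) = sqrt(1.59e-10 x 0.1913) = 5.51e-6 M.
pOH = 5.26, so pH = 14.00 - 5.26 = 8.74.

8.74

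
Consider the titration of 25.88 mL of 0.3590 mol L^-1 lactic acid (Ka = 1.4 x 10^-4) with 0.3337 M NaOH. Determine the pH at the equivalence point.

8.55

n(HC3H5O3) = 0.3590 x 0.02588 = 0.009291 mol; V(NaOH) at equivalence = 0.009291/0.3337 = 0.02784 L.
At equivalence all the acid is converted to C3H5O3-; total volume = 0.02588 + 0.02784 = 0.05372 L, so [C3H5O3-] = 0.009291/0.05372 = 0.1729 M.
Kb = Kw/Ka = 1.0e-14 / 1.4 x 10^-4 = 7.14e-11.
[OH^-] = sqrt(Kb x [C3H5O3-]) = sqrt(7.14e-11 x 0.1729) = 3.51e-6 M.
pOH = 5.45, so pH = 14.00 - 5.45 = 8.55.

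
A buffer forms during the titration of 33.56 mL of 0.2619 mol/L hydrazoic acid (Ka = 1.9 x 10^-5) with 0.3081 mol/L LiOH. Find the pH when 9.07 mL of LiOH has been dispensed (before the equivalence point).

Initial n(HN3) = 0.2619 x 0.03356 = 0.008789 mol.
n(LiOH) added = 0.3081 x 0.009070 = 0.002794 mol, converting that many moles of HN3 to N3-.
Remaining n(HN3) = 0.005995 mol; n(N3-) = 0.002794 mol.
By Henderson-Hasselbalch, pH = pKa + log([A^-]/[HA]) = 4.72 + log(0.002794/0.005995) = 4.72 + (-0.33) = 4.39.

4.39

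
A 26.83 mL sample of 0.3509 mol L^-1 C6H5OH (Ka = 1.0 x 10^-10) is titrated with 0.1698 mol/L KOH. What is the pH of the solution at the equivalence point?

11.53

n(C6H5OH) = 0.3509 x 0.02683 = 0.009415 mol; V(KOH) at equivalence = 0.009415/0.1698 = 0.05545 L.
At equivalence all the acid is converted to C6H5O-; total volume = 0.02683 + 0.05545 = 0.08228 L, so [C6H5O-] = 0.009415/0.08228 = 0.1144 M.
Kb = Kw/Ka = 1.0e-14 / 1.0 x 10^-10 = 0.000100.
[OH^-] = sqrt(Kb x [C6H5O-]) = sqrt(0.000100 x 0.1144) = 0.00338 M.
pOH = 2.47, so pH = 14.00 - 2.47 = 11.53.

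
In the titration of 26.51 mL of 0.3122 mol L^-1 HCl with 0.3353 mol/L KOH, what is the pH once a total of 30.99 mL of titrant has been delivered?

n(acid) = 0.3122 x 0.02651 = 0.008276 mol; n(KOH) added = 0.3353 x 0.03099 = 0.01039 mol.
Base is in excess by 0.01039 - 0.008276 = 0.002115 mol in a total volume of 0.05750 L.
[OH^-] = 0.002115/0.05750 = 0.03677 M, so pOH = 1.43 and pH = 14.00 - 1.43 = 12.57.

12.57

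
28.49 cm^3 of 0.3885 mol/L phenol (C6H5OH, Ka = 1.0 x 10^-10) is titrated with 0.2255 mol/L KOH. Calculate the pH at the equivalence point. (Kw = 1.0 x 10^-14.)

11.58

n(C6H5OH) = 0.3885 x 0.02849 = 0.01107 mol; V(KOH) at equivalence = 0.01107/0.2255 = 0.04908 L.
At equivalence all the acid is converted to C6H5O-; total volume = 0.02849 + 0.04908 = 0.07757 L, so [C6H5O-] = 0.01107/0.07757 = 0.1427 M.
Kb = Kw/Ka = 1.0e-14 / 1.0 x 10^-10 = 0.000100.
[OH^-] = sqrt(Kb x [C6H5O-]) = sqrt(0.000100 x 0.1427) = 0.00378 M.
pOH = 2.42, so pH = 14.00 - 2.42 = 11.58.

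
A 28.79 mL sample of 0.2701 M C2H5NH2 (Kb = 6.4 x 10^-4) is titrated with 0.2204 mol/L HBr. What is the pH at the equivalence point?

n(C2H5NH2) = 0.2701 x 0.02879 = 0.007776 mol; V(HBr) at equivalence = 0.007776/0.2204 = 0.03528 L.
At equivalence the base is fully converted to C2H5NH3+; total volume = 0.06407 L, so [C2H5NH3+] = 0.007776/0.06407 = 0.1214 M.
Ka(C2H5NH3+) = Kw/Kb = 1.0e-14 / 6.4 x 10^-4 = 1.56e-11.
[H^+] = sqrt(Ka x [C2H5NH3+]) = sqrt(1.56e-11 x 0.1214) = 1.38e-6 M.
pH = -log(1.38e-6) = 5.86.

5.86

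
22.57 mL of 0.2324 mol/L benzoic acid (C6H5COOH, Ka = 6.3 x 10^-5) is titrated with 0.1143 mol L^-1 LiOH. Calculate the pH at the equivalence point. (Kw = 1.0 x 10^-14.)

8.54

n(C6H5COOH) = 0.2324 x 0.02257 = 0.005245 mol; V(LiOH) at equivalence = 0.005245/0.1143 = 0.04589 L.
At equivalence all the acid is converted to C6H5COO-; total volume = 0.02257 + 0.04589 = 0.06846 L, so [C6H5COO-] = 0.005245/0.06846 = 0.07662 M.
Kb = Kw/Ka = 1.0e-14 / 6.3 x 10^-5 = 1.59e-10.
[OH^-] = sqrt(Kb x [C6H5COO-]) = sqrt(1.59e-10 x 0.07662) = 3.49e-6 M.
pOH = 5.46, so pH = 14.00 - 5.46 = 8.54.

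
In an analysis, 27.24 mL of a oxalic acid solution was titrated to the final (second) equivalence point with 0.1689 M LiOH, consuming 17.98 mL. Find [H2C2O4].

n(LiOH) = 0.1689 x 0.01798 = 0.003037 mol.
At the final (second) equivalence point, 2 mol OH^- react per mol H2C2O4, so n(H2C2O4) = 0.003037 / 2 = 0.001518 mol.
[H2C2O4] = 0.001518 / 0.02724 L = 0.0557 M.

0.0557 M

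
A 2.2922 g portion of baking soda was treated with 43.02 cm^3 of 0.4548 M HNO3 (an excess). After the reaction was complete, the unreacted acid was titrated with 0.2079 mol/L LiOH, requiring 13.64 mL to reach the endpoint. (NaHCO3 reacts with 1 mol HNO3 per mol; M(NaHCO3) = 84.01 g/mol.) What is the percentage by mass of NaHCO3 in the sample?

61.3%

Total n(HNO3) added = 0.4548 x 0.04302 = 0.01957 mol.
n(LiOH) used = 0.2079 x 0.01364 = 0.002836 mol, which equals the excess n(HNO3).
So n(HNO3) consumed by the sample = 0.01957 - 0.002836 = 0.01673 mol.
n(NaHCO3) = 0.01673 / 1 = 0.01673 mol.
mass NaHCO3 = 0.01673 x 84.01 = 1.405 g, so %NaHCO3 = 1.405/2.2922 x 100 = 61.3%.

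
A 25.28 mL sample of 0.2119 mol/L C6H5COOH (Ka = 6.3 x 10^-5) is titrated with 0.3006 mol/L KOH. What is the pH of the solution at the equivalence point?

n(C6H5COOH) = 0.2119 x 0.02528 = 0.005357 mol; V(KOH) at equivalence = 0.005357/0.3006 = 0.01782 L.
At equivalence all the acid is converted to C6H5COO-; total volume = 0.02528 + 0.01782 = 0.04310 L, so [C6H5COO-] = 0.005357/0.04310 = 0.1243 M.
Kb = Kw/Ka = 1.0e-14 / 6.3 x 10^-5 = 1.59e-10.
[OH^-] = sqrt(Kb x [C6H5COO-]) = sqrt(1.59e-10 x 0.1243) = 4.44e-6 M.
pOH = 5.35, so pH = 14.00 - 5.35 = 8.65.

8.65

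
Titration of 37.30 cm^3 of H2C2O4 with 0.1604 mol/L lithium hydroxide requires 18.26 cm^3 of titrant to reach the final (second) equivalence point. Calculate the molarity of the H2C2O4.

0.0393 M

n(LiOH) = 0.1604 x 0.01826 = 0.002929 mol.
At the final (second) equivalence point, 2 mol OH^- react per mol H2C2O4, so n(H2C2O4) = 0.002929 / 2 = 0.001464 mol.
[H2C2O4] = 0.001464 / 0.03730 L = 0.0393 M.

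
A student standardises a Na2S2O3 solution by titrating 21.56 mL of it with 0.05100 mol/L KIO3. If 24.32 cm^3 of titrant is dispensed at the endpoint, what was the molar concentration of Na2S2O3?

0.345 M

n(KIO3) = 0.05100 x 0.02432 = 0.001240 mol.
From the balanced equation, 1 mol KIO3 reacts with 6 mol Na2S2O3, so n(Na2S2O3) = 0.001240 x 6/1 = 0.007442 mol.
[Na2S2O3] = 0.007442 / 0.02156 L = 0.345 M.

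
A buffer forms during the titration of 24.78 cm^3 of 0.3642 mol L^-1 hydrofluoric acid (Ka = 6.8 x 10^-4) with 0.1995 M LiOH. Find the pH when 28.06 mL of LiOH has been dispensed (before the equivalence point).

3.38

Initial n(HF) = 0.3642 x 0.02478 = 0.009025 mol.
n(LiOH) added = 0.1995 x 0.02806 = 0.005598 mol, converting that many moles of HF to F-.
Remaining n(HF) = 0.003427 mol; n(F-) = 0.005598 mol.
By Henderson-Hasselbalch, pH = pKa + log([A^-]/[HA]) = 3.17 + log(0.005598/0.003427) = 3.17 + (+0.21) = 3.38.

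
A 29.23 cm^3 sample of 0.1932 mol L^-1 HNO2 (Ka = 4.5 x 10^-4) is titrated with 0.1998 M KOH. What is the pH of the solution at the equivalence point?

n(HNO2) = 0.1932 x 0.02923 = 0.005647 mol; V(KOH) at equivalence = 0.005647/0.1998 = 0.02826 L.
At equivalence all the acid is converted to NO2-; total volume = 0.02923 + 0.02826 = 0.05749 L, so [NO2-] = 0.005647/0.05749 = 0.09822 M.
Kb = Kw/Ka = 1.0e-14 / 4.5 x 10^-4 = 2.22e-11.
[OH^-] = sqrt(Kb x [NO2-]) = sqrt(2.22e-11 x 0.09822) = 1.48e-6 M.
pOH = 5.83, so pH = 14.00 - 5.83 = 8.17.

8.17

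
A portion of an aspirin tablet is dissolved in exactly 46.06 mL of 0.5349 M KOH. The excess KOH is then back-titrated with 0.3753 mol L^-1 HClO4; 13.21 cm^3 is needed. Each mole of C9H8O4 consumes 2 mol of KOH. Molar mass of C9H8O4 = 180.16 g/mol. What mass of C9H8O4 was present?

Total n(KOH) added = 0.5349 x 0.04606 = 0.02464 mol.
n(HClO4) used = 0.3753 x 0.01321 = 0.004958 mol, which equals the excess n(KOH).
So n(KOH) consumed by the sample = 0.02464 - 0.004958 = 0.01968 mol.
n(C9H8O4) = 0.01968 / 2 = 0.009840 mol.
mass = 0.009840 mol x 180.16 g/mol = 1.77 g.

1.77 g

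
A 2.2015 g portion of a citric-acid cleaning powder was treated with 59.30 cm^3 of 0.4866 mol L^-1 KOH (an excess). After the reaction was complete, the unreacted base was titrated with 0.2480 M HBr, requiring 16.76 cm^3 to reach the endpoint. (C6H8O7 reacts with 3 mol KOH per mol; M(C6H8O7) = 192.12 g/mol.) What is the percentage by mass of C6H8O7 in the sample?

Total n(KOH) added = 0.4866 x 0.05930 = 0.02886 mol.
n(HBr) used = 0.2480 x 0.01676 = 0.004156 mol, which equals the excess n(KOH).
So n(KOH) consumed by the sample = 0.02886 - 0.004156 = 0.02470 mol.
n(C6H8O7) = 0.02470 / 3 = 0.008233 mol.
mass C6H8O7 = 0.008233 x 192.12 = 1.582 g, so %C6H8O7 = 1.582/2.2015 x 100 = 71.8%.

71.8%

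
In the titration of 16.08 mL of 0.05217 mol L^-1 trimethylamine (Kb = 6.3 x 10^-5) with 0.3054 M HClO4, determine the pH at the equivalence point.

5.58

n((CH3)3N) = 0.05217 x 0.01608 = 0.0008389 mol; V(HClO4) at equivalence = 0.0008389/0.3054 = 0.002747 L.
At equivalence the base is fully converted to (CH3)3NH+; total volume = 0.01883 L, so [(CH3)3NH+] = 0.0008389/0.01883 = 0.04456 M.
Ka((CH3)3NH+) = Kw/Kb = 1.0e-14 / 6.3 x 10^-5 = 1.59e-10.
[H^+] = sqrt(Ka x [(CH3)3NH+]) = sqrt(1.59e-10 x 0.04456) = 2.66e-6 M.
pH = -log(2.66e-6) = 5.58.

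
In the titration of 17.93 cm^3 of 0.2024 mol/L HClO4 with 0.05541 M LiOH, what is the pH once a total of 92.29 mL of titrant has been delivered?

n(acid) = 0.2024 x 0.01793 = 0.003629 mol; n(LiOH) added = 0.05541 x 0.09229 = 0.005114 mol.
Base is in excess by 0.005114 - 0.003629 = 0.001485 mol in a total volume of 0.1102 L.
[OH^-] = 0.001485/0.1102 = 0.01347 M, so pOH = 1.87 and pH = 14.00 - 1.87 = 12.13.

12.13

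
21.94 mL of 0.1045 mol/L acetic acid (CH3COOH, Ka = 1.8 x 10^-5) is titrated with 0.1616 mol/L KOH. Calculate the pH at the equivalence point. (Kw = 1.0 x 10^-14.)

8.77

n(CH3COOH) = 0.1045 x 0.02194 = 0.002293 mol; V(KOH) at equivalence = 0.002293/0.1616 = 0.01419 L.
At equivalence all the acid is converted to CH3COO-; total volume = 0.02194 + 0.01419 = 0.03613 L, so [CH3COO-] = 0.002293/0.03613 = 0.06346 M.
Kb = Kw/Ka = 1.0e-14 / 1.8 x 10^-5 = 5.56e-10.
[OH^-] = sqrt(Kb x [CH3COO-]) = sqrt(5.56e-10 x 0.06346) = 5.94e-6 M.
pOH = 5.23, so pH = 14.00 - 5.23 = 8.77.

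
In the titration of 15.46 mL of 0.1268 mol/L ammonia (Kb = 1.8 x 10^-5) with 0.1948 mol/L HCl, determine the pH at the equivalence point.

n(NH3) = 0.1268 x 0.01546 = 0.001960 mol; V(HCl) at equivalence = 0.001960/0.1948 = 0.01006 L.
At equivalence the base is fully converted to NH4+; total volume = 0.02552 L, so [NH4+] = 0.001960/0.02552 = 0.07681 M.
Ka(NH4+) = Kw/Kb = 1.0e-14 / 1.8 x 10^-5 = 5.56e-10.
[H^+] = sqrt(Ka x [NH4+]) = sqrt(5.56e-10 x 0.07681) = 6.53e-6 M.
pH = -log(6.53e-6) = 5.18.

5.18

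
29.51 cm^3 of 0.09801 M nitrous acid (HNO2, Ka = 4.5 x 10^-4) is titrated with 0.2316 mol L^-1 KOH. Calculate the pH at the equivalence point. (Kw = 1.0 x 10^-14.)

n(HNO2) = 0.09801 x 0.02951 = 0.002892 mol; V(KOH) at equivalence = 0.002892/0.2316 = 0.01249 L.
At equivalence all the acid is converted to NO2-; total volume = 0.02951 + 0.01249 = 0.04200 L, so [NO2-] = 0.002892/0.04200 = 0.06887 M.
Kb = Kw/Ka = 1.0e-14 / 4.5 x 10^-4 = 2.22e-11.
[OH^-] = sqrt(Kb x [NO2-]) = sqrt(2.22e-11 x 0.06887) = 1.24e-6 M.
pOH = 5.91, so pH = 14.00 - 5.91 = 8.09.

8.09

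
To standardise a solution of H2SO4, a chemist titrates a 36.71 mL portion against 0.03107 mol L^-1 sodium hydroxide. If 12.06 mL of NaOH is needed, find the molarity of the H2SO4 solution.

0.00510 M

n(NaOH) delivered = 0.03107 x 0.01206 = 0.0003747 mol.
The reaction is 1 H2SO4 + 2 NaOH, so n(H2SO4) = 0.0003747 x 1/2 = 0.0001874 mol.
[H2SO4] = 0.0001874 mol / 0.03671 L = 0.00510 M.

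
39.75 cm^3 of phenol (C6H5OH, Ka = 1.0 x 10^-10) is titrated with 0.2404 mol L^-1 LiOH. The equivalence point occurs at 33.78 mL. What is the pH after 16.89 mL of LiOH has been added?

10.00

16.89 mL is exactly half the equivalence volume (33.78/2), i.e. the half-equivalence point.
There, n(HA) = n(A^-), so pH = pKa = -log(1.0 x 10^-10) = 10.00.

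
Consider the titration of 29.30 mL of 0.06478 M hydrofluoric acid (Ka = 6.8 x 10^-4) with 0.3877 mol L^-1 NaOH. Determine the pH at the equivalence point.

n(HF) = 0.06478 x 0.02930 = 0.001898 mol; V(NaOH) at equivalence = 0.001898/0.3877 = 0.004896 L.
At equivalence all the acid is converted to F-; total volume = 0.02930 + 0.004896 = 0.03420 L, so [F-] = 0.001898/0.03420 = 0.05551 M.
Kb = Kw/Ka = 1.0e-14 / 6.8 x 10^-4 = 1.47e-11.
[OH^-] = sqrt(Kb x [F-]) = sqrt(1.47e-11 x 0.05551) = 9.03e-7 M.
pOH = 6.04, so pH = 14.00 - 6.04 = 7.96.

7.96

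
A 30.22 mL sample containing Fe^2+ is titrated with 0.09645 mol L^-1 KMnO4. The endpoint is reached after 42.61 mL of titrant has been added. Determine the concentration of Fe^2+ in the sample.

n(KMnO4) = 0.09645 x 0.04261 = 0.004110 mol.
From the balanced equation, 1 mol KMnO4 reacts with 5 mol Fe^2+, so n(Fe^2+) = 0.004110 x 5/1 = 0.02055 mol.
[Fe^2+] = 0.02055 / 0.03022 L = 0.680 M.

0.680 M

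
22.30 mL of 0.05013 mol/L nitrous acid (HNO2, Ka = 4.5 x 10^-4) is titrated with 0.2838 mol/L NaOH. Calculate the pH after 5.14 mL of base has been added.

n(acid) = 0.05013 x 0.02230 = 0.001118 mol; n(NaOH) added = 0.2838 x 0.005140 = 0.001459 mol.
Base is in excess by 0.001459 - 0.001118 = 0.0003408 mol in a total volume of 0.02744 L.
[OH^-] = 0.0003408/0.02744 = 0.01242 M, so pOH = 1.91 and pH = 14.00 - 1.91 = 12.09.

12.09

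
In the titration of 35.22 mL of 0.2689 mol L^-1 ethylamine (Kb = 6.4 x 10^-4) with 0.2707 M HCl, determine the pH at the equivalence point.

n(C2H5NH2) = 0.2689 x 0.03522 = 0.009471 mol; V(HCl) at equivalence = 0.009471/0.2707 = 0.03499 L.
At equivalence the base is fully converted to C2H5NH3+; total volume = 0.07021 L, so [C2H5NH3+] = 0.009471/0.07021 = 0.1349 M.
Ka(C2H5NH3+) = Kw/Kb = 1.0e-14 / 6.4 x 10^-4 = 1.56e-11.
[H^+] = sqrt(Ka x [C2H5NH3+]) = sqrt(1.56e-11 x 0.1349) = 1.45e-6 M.
pH = -log(1.45e-6) = 5.84.

5.84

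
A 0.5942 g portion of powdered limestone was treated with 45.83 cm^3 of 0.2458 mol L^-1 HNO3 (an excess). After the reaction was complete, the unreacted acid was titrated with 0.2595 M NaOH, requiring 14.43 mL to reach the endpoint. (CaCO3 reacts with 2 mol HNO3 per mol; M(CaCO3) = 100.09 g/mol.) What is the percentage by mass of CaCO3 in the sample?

63.3%

Total n(HNO3) added = 0.2458 x 0.04583 = 0.01127 mol.
n(NaOH) used = 0.2595 x 0.01443 = 0.003745 mol, which equals the excess n(HNO3).
So n(HNO3) consumed by the sample = 0.01127 - 0.003745 = 0.007520 mol.
n(CaCO3) = 0.007520 / 2 = 0.003760 mol.
mass CaCO3 = 0.003760 x 100.09 = 0.3764 g, so %CaCO3 = 0.3764/0.5942 x 100 = 63.3%.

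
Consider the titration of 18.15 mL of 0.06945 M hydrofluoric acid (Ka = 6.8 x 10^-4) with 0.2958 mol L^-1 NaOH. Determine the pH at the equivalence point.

n(HF) = 0.06945 x 0.01815 = 0.001261 mol; V(NaOH) at equivalence = 0.001261/0.2958 = 0.004261 L.
At equivalence all the acid is converted to F-; total volume = 0.01815 + 0.004261 = 0.02241 L, so [F-] = 0.001261/0.02241 = 0.05624 M.
Kb = Kw/Ka = 1.0e-14 / 6.8 x 10^-4 = 1.47e-11.
[OH^-] = sqrt(Kb x [F-]) = sqrt(1.47e-11 x 0.05624) = 9.09e-7 M.
pOH = 6.04, so pH = 14.00 - 6.04 = 7.96.

7.96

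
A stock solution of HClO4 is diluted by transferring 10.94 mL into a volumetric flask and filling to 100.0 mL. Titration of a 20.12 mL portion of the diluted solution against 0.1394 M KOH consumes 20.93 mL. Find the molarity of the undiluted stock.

1.33 M

n(KOH) = 0.1394 x 0.02093 = 0.002918 mol.
n(HClO4) in the aliquot = 0.002918 mol.
[diluted HClO4] = 0.002918 / 0.02012 = 0.1450 M.
Dilution factor = 100.0/10.94 = 9.141, so [stock] = 0.1450 x 9.141 = 1.33 M.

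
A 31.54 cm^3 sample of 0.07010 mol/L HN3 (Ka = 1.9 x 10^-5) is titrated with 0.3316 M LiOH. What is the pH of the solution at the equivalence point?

n(HN3) = 0.07010 x 0.03154 = 0.002211 mol; V(LiOH) at equivalence = 0.002211/0.3316 = 0.006668 L.
At equivalence all the acid is converted to N3-; total volume = 0.03154 + 0.006668 = 0.03821 L, so [N3-] = 0.002211/0.03821 = 0.05787 M.
Kb = Kw/Ka = 1.0e-14 / 1.9 x 10^-5 = 5.26e-10.
[OH^-] = sqrt(Kb x [N3-]) = sqrt(5.26e-10 x 0.05787) = 5.52e-6 M.
pOH = 5.26, so pH = 14.00 - 5.26 = 8.74.

8.74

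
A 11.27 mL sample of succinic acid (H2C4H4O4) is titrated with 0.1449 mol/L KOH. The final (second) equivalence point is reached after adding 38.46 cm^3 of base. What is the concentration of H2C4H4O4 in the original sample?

0.247 M

n(KOH) = 0.1449 x 0.03846 = 0.005573 mol.
At the final (second) equivalence point, 2 mol OH^- react per mol H2C4H4O4, so n(H2C4H4O4) = 0.005573 / 2 = 0.002786 mol.
[H2C4H4O4] = 0.002786 / 0.01127 L = 0.247 M.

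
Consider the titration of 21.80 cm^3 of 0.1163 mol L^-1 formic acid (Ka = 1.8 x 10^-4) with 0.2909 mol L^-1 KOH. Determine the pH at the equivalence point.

n(HCOOH) = 0.1163 x 0.02180 = 0.002535 mol; V(KOH) at equivalence = 0.002535/0.2909 = 0.008716 L.
At equivalence all the acid is converted to HCOO-; total volume = 0.02180 + 0.008716 = 0.03052 L, so [HCOO-] = 0.002535/0.03052 = 0.08308 M.
Kb = Kw/Ka = 1.0e-14 / 1.8 x 10^-4 = 5.56e-11.
[OH^-] = sqrt(Kb x [HCOO-]) = sqrt(5.56e-11 x 0.08308) = 2.15e-6 M.
pOH = 5.67, so pH = 14.00 - 5.67 = 8.33.

8.33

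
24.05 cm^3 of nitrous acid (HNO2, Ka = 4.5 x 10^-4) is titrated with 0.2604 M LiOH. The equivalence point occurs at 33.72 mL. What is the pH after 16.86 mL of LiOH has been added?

3.35

16.86 mL is exactly half the equivalence volume (33.72/2), i.e. the half-equivalence point.
There, n(HA) = n(A^-), so pH = pKa = -log(4.5 x 10^-4) = 3.35.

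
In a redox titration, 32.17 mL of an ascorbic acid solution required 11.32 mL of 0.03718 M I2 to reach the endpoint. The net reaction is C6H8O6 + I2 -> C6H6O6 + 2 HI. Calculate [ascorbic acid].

0.0131 M

n(I2) = 0.03718 x 0.01132 = 0.0004209 mol.
From the balanced equation, 1 mol I2 reacts with 1 mol ascorbic acid, so n(ascorbic acid) = 0.0004209 x 1/1 = 0.0004209 mol.
[ascorbic acid] = 0.0004209 / 0.03217 L = 0.0131 M.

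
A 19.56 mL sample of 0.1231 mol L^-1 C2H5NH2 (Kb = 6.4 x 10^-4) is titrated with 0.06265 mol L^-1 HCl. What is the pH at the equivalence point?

n(C2H5NH2) = 0.1231 x 0.01956 = 0.002408 mol; V(HCl) at equivalence = 0.002408/0.06265 = 0.03843 L.
At equivalence the base is fully converted to C2H5NH3+; total volume = 0.05799 L, so [C2H5NH3+] = 0.002408/0.05799 = 0.04152 M.
Ka(C2H5NH3+) = Kw/Kb = 1.0e-14 / 6.4 x 10^-4 = 1.56e-11.
[H^+] = sqrt(Ka x [C2H5NH3+]) = sqrt(1.56e-11 x 0.04152) = 8.05e-7 M.
pH = -log(8.05e-7) = 6.09.

6.09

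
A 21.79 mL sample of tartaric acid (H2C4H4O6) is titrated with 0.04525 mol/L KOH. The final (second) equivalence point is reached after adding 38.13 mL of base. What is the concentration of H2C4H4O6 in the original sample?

n(KOH) = 0.04525 x 0.03813 = 0.001725 mol.
At the final (second) equivalence point, 2 mol OH^- react per mol H2C4H4O6, so n(H2C4H4O6) = 0.001725 / 2 = 0.0008627 mol.
[H2C4H4O6] = 0.0008627 / 0.02179 L = 0.0396 M.

0.0396 M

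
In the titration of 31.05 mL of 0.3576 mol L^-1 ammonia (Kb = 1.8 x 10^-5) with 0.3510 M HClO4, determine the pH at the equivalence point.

5.00

n(NH3) = 0.3576 x 0.03105 = 0.01110 mol; V(HClO4) at equivalence = 0.01110/0.3510 = 0.03163 L.
At equivalence the base is fully converted to NH4+; total volume = 0.06268 L, so [NH4+] = 0.01110/0.06268 = 0.1771 M.
Ka(NH4+) = Kw/Kb = 1.0e-14 / 1.8 x 10^-5 = 5.56e-10.
[H^+] = sqrt(Ka x [NH4+]) = sqrt(5.56e-10 x 0.1771) = 9.92e-6 M.
pH = -log(9.92e-6) = 5.00.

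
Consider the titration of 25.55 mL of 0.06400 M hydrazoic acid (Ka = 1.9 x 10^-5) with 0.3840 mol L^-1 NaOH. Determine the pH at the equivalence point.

8.73

n(HN3) = 0.06400 x 0.02555 = 0.001635 mol; V(NaOH) at equivalence = 0.001635/0.3840 = 0.004258 L.
At equivalence all the acid is converted to N3-; total volume = 0.02555 + 0.004258 = 0.02981 L, so [N3-] = 0.001635/0.02981 = 0.05486 M.
Kb = Kw/Ka = 1.0e-14 / 1.9 x 10^-5 = 5.26e-10.
[OH^-] = sqrt(Kb x [N3-]) = sqrt(5.26e-10 x 0.05486) = 5.37e-6 M.
pOH = 5.27, so pH = 14.00 - 5.27 = 8.73.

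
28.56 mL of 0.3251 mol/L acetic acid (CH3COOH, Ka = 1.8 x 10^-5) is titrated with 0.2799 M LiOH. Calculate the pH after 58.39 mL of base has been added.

n(acid) = 0.3251 x 0.02856 = 0.009285 mol; n(LiOH) added = 0.2799 x 0.05839 = 0.01634 mol.
Base is in excess by 0.01634 - 0.009285 = 0.007059 mol in a total volume of 0.08695 L.
[OH^-] = 0.007059/0.08695 = 0.08118 M, so pOH = 1.09 and pH = 14.00 - 1.09 = 12.91.

12.91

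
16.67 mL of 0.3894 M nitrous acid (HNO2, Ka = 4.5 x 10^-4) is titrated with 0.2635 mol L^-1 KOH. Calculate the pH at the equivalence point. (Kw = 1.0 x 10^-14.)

8.27

n(HNO2) = 0.3894 x 0.01667 = 0.006491 mol; V(KOH) at equivalence = 0.006491/0.2635 = 0.02463 L.
At equivalence all the acid is converted to NO2-; total volume = 0.01667 + 0.02463 = 0.04130 L, so [NO2-] = 0.006491/0.04130 = 0.1572 M.
Kb = Kw/Ka = 1.0e-14 / 4.5 x 10^-4 = 2.22e-11.
[OH^-] = sqrt(Kb x [NO2-]) = sqrt(2.22e-11 x 0.1572) = 1.87e-6 M.
pOH = 5.73, so pH = 14.00 - 5.73 = 8.27.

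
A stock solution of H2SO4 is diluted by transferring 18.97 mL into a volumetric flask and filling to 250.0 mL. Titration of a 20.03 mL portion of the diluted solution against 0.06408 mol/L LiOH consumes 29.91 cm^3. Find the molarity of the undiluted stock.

0.631 M

n(LiOH) = 0.06408 x 0.02991 = 0.001917 mol.
n(H2SO4) in the aliquot = 0.001917 x 1/2 = 0.0009583 mol.
[diluted H2SO4] = 0.0009583 / 0.02003 = 0.04784 M.
Dilution factor = 250.0/18.97 = 13.18, so [stock] = 0.04784 x 13.18 = 0.631 M.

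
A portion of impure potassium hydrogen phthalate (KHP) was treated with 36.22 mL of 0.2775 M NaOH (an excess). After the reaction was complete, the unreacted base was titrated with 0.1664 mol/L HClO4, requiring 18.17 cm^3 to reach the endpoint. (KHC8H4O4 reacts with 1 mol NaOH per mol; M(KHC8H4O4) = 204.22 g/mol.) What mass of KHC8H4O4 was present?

Total n(NaOH) added = 0.2775 x 0.03622 = 0.01005 mol.
n(HClO4) used = 0.1664 x 0.01817 = 0.003023 mol, which equals the excess n(NaOH).
So n(NaOH) consumed by the sample = 0.01005 - 0.003023 = 0.007028 mol.
n(KHC8H4O4) = 0.007028 / 1 = 0.007028 mol.
mass = 0.007028 mol x 204.22 g/mol = 1.44 g.

1.44 g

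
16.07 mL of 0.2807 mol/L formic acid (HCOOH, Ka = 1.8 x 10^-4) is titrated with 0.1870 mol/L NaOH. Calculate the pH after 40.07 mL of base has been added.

12.73

n(acid) = 0.2807 x 0.01607 = 0.004511 mol; n(NaOH) added = 0.1870 x 0.04007 = 0.007493 mol.
Base is in excess by 0.007493 - 0.004511 = 0.002982 mol in a total volume of 0.05614 L.
[OH^-] = 0.002982/0.05614 = 0.05312 M, so pOH = 1.27 and pH = 14.00 - 1.27 = 12.73.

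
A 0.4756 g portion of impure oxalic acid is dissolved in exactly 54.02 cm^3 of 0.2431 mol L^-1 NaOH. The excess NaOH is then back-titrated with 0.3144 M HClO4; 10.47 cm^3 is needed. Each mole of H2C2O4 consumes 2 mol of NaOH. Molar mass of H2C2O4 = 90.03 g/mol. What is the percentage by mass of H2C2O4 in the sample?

93.1%

Total n(NaOH) added = 0.2431 x 0.05402 = 0.01313 mol.
n(HClO4) used = 0.3144 x 0.01047 = 0.003292 mol, which equals the excess n(NaOH).
So n(NaOH) consumed by the sample = 0.01313 - 0.003292 = 0.009840 mol.
n(H2C2O4) = 0.009840 / 2 = 0.004920 mol.
mass H2C2O4 = 0.004920 x 90.03 = 0.4430 g, so %H2C2O4 = 0.4430/0.4756 x 100 = 93.1%.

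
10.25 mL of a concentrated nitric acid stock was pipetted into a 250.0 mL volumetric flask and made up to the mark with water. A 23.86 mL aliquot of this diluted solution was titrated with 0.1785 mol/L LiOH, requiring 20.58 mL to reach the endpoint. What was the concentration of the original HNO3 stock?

n(LiOH) = 0.1785 x 0.02058 = 0.003674 mol.
n(HNO3) in the aliquot = 0.003674 mol.
[diluted HNO3] = 0.003674 / 0.02386 = 0.1540 M.
Dilution factor = 250.0/10.25 = 24.39, so [stock] = 0.1540 x 24.39 = 3.76 M.

3.76 M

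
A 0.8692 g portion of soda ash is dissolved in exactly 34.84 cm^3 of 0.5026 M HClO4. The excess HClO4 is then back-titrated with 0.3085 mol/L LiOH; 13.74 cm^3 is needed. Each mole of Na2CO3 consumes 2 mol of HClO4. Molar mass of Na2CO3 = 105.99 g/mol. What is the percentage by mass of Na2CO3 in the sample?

Total n(HClO4) added = 0.5026 x 0.03484 = 0.01751 mol.
n(LiOH) used = 0.3085 x 0.01374 = 0.004239 mol, which equals the excess n(HClO4).
So n(HClO4) consumed by the sample = 0.01751 - 0.004239 = 0.01327 mol.
n(Na2CO3) = 0.01327 / 2 = 0.006636 mol.
mass Na2CO3 = 0.006636 x 105.99 = 0.7033 g, so %Na2CO3 = 0.7033/0.8692 x 100 = 80.9%.

80.9%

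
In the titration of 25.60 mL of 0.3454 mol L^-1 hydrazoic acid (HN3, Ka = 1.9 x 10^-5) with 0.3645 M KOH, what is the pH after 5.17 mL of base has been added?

4.15

Initial n(HN3) = 0.3454 x 0.02560 = 0.008842 mol.
n(KOH) added = 0.3645 x 0.005170 = 0.001884 mol, converting that many moles of HN3 to N3-.
Remaining n(HN3) = 0.006958 mol; n(N3-) = 0.001884 mol.
By Henderson-Hasselbalch, pH = pKa + log([A^-]/[HA]) = 4.72 + log(0.001884/0.006958) = 4.72 + (-0.57) = 4.15.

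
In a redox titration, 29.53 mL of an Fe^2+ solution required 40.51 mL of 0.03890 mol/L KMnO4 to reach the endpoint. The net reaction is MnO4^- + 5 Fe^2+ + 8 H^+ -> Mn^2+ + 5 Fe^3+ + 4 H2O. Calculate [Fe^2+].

n(KMnO4) = 0.03890 x 0.04051 = 0.001576 mol.
From the balanced equation, 1 mol KMnO4 reacts with 5 mol Fe^2+, so n(Fe^2+) = 0.001576 x 5/1 = 0.007879 mol.
[Fe^2+] = 0.007879 / 0.02953 L = 0.267 M.

0.267 M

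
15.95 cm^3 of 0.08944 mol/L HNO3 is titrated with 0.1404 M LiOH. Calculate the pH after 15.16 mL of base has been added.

n(acid) = 0.08944 x 0.01595 = 0.001427 mol; n(LiOH) added = 0.1404 x 0.01516 = 0.002128 mol.
Base is in excess by 0.002128 - 0.001427 = 0.0007019 mol in a total volume of 0.03111 L.
[OH^-] = 0.0007019/0.03111 = 0.02256 M, so pOH = 1.65 and pH = 14.00 - 1.65 = 12.35.

12.35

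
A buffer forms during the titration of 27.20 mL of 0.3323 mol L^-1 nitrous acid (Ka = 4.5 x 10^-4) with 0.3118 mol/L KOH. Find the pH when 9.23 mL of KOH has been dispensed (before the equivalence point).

Initial n(HNO2) = 0.3323 x 0.02720 = 0.009039 mol.
n(KOH) added = 0.3118 x 0.009230 = 0.002878 mol, converting that many moles of HNO2 to NO2-.
Remaining n(HNO2) = 0.006161 mol; n(NO2-) = 0.002878 mol.
By Henderson-Hasselbalch, pH = pKa + log([A^-]/[HA]) = 3.35 + log(0.002878/0.006161) = 3.35 + (-0.33) = 3.02.

3.02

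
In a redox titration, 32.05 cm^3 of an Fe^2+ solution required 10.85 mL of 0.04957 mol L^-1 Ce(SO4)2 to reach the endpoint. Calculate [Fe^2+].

n(Ce(SO4)2) = 0.04957 x 0.01085 = 0.0005378 mol.
From the balanced equation, 1 mol Ce(SO4)2 reacts with 1 mol Fe^2+, so n(Fe^2+) = 0.0005378 x 1/1 = 0.0005378 mol.
[Fe^2+] = 0.0005378 / 0.03205 L = 0.0168 M.

0.0168 M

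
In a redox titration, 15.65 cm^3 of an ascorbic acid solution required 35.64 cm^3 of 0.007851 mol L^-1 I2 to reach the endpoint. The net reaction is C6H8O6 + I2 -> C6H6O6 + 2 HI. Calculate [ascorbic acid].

0.0179 M

n(I2) = 0.007851 x 0.03564 = 0.0002798 mol.
From the balanced equation, 1 mol I2 reacts with 1 mol ascorbic acid, so n(ascorbic acid) = 0.0002798 x 1/1 = 0.0002798 mol.
[ascorbic acid] = 0.0002798 / 0.01565 L = 0.0179 M.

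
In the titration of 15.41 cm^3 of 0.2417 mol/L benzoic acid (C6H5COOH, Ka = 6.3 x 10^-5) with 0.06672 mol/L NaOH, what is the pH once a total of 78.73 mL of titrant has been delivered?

12.21

n(acid) = 0.2417 x 0.01541 = 0.003725 mol; n(NaOH) added = 0.06672 x 0.07873 = 0.005253 mol.
Base is in excess by 0.005253 - 0.003725 = 0.001528 mol in a total volume of 0.09414 L.
[OH^-] = 0.001528/0.09414 = 0.01623 M, so pOH = 1.79 and pH = 14.00 - 1.79 = 12.21.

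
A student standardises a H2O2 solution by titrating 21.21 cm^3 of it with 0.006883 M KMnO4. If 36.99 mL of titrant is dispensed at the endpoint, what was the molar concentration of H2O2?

0.0300 M

n(KMnO4) = 0.006883 x 0.03699 = 0.0002546 mol.
From the balanced equation, 2 mol KMnO4 reacts with 5 mol H2O2, so n(H2O2) = 0.0002546 x 5/2 = 0.0006365 mol.
[H2O2] = 0.0006365 / 0.02121 L = 0.0300 M.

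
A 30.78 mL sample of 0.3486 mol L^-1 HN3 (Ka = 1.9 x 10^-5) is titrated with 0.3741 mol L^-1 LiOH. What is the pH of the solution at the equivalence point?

n(HN3) = 0.3486 x 0.03078 = 0.01073 mol; V(LiOH) at equivalence = 0.01073/0.3741 = 0.02868 L.
At equivalence all the acid is converted to N3-; total volume = 0.03078 + 0.02868 = 0.05946 L, so [N3-] = 0.01073/0.05946 = 0.1805 M.
Kb = Kw/Ka = 1.0e-14 / 1.9 x 10^-5 = 5.26e-10.
[OH^-] = sqrt(Kb x [N3-]) = sqrt(5.26e-10 x 0.1805) = 9.75e-6 M.
pOH = 5.01, so pH = 14.00 - 5.01 = 8.99.

8.99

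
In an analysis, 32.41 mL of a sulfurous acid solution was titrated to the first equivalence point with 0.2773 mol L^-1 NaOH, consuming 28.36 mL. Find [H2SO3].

n(NaOH) = 0.2773 x 0.02836 = 0.007864 mol.
At the first equivalence point, 1 mol OH^- react per mol H2SO3, so n(H2SO3) = 0.007864 / 1 = 0.007864 mol.
[H2SO3] = 0.007864 / 0.03241 L = 0.243 M.

0.243 M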